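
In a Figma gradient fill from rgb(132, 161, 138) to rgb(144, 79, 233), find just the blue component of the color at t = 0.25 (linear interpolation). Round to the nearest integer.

B = 138 + 0.25 × (233 − 138) = 161.75 → 162

162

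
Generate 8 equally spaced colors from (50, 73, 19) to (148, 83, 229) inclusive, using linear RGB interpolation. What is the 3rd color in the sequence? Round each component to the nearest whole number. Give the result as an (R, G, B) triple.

With 8 swatches and endpoints inclusive, swatch 3 sits at t = (3 − 1)/(8 − 1) = 2/7 ≈ 0.2857.
R = 50 + 0.2857 × (148 − 50) = 77.999 → 78
G = 73 + 0.2857 × (83 − 73) = 75.857 → 76
B = 19 + 0.2857 × (229 − 19) = 78.997 → 79

(78, 76, 79)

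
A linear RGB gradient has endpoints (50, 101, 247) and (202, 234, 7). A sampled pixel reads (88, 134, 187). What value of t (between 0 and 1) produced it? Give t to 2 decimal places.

Invert the lerp on the B channel (largest span, 240): t = (187 − 247) / (7 − 247) = -60/-240 = 0.25.
Check on R: (88 − 50)/(202 − 50) = 0.25 ✓

0.25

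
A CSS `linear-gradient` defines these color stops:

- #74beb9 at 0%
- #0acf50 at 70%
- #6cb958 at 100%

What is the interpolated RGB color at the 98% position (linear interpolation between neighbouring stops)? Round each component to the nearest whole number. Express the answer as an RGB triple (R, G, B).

98% lies between the 70% and 100% stops, so the local fraction is t = (98 − 70)/(100 − 70) = 28/30 ≈ 0.9333.
#0acf50 → (10, 207, 80); #6cb958 → (108, 185, 88).
R = 10 + 0.9333 × (108 − 10) = 101.463 → 101
G = 207 + 0.9333 × (185 − 207) = 186.467 → 186
B = 80 + 0.9333 × (88 − 80) = 87.466 → 87

(101, 186, 87)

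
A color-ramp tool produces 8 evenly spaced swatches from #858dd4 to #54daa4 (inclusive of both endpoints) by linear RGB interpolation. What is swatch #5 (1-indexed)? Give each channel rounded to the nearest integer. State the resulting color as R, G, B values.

(105, 185, 185)

With 8 swatches and endpoints inclusive, swatch 5 sits at t = (5 − 1)/(8 − 1) = 4/7 ≈ 0.5714.
#858dd4 → (133, 141, 212); #54daa4 → (84, 218, 164).
R = 133 + 0.5714 × (84 − 133) = 105.001 → 105
G = 141 + 0.5714 × (218 − 141) = 184.998 → 185
B = 212 + 0.5714 × (164 − 212) = 184.573 → 185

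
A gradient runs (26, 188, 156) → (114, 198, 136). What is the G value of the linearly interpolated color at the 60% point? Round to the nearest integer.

G = 188 + 0.6 × (198 − 188) = 194 → 194

194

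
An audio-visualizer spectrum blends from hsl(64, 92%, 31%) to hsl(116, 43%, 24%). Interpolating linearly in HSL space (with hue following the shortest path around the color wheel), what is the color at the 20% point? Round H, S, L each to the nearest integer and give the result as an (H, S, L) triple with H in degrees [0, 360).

Hue arc: Δh = 116 − 64 = 52° (|Δh| ≤ 180, already the shorter path).
H = 64 + 0.2 × (52) = 74.4 → 74°
S = 92 + 0.2 × (43 − 92) = 82.2 → 82%
L = 31 + 0.2 × (24 − 31) = 29.6 → 30%

(74, 82, 30)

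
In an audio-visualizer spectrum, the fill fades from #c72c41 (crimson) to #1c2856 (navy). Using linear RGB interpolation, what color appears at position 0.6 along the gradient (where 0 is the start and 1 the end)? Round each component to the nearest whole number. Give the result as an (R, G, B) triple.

#c72c41 → (199, 44, 65); #1c2856 → (28, 40, 86).
R = 199 + 0.6 × (28 − 199) = 199 + 0.6 × -171 = 96.4 → 96
G = 44 + 0.6 × (40 − 44) = 44 + 0.6 × -4 = 41.6 → 42
B = 65 + 0.6 × (86 − 65) = 65 + 0.6 × 21 = 77.6 → 78

(96, 42, 78)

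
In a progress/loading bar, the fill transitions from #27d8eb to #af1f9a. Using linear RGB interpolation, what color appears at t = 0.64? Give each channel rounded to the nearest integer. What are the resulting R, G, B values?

#27d8eb → (39, 216, 235); #af1f9a → (175, 31, 154).
R = 39 + 0.64 × (175 − 39) = 39 + 0.64 × 136 = 126.04 → 126
G = 216 + 0.64 × (31 − 216) = 216 + 0.64 × -185 = 97.6 → 98
B = 235 + 0.64 × (154 − 235) = 235 + 0.64 × -81 = 183.16 → 183

(126, 98, 183)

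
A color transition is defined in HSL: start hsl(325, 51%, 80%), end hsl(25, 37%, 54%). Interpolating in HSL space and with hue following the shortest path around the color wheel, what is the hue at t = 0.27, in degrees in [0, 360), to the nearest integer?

Hue: 25 − 325 = -300°, but |-300| > 180 so the shorter arc goes the other way: Δh = -300 + 360 = 60°.
H = 325 + 0.27 × (60) = 341.2 → 341°

341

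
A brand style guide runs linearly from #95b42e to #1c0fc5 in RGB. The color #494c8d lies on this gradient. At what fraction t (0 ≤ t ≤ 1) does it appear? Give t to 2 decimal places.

0.63

Invert the lerp on the G channel (largest span, 165): t = (76 − 180) / (15 − 180) = -104/-165 = 0.6303.
Check on R: (73 − 149)/(28 − 149) = 0.6281 ✓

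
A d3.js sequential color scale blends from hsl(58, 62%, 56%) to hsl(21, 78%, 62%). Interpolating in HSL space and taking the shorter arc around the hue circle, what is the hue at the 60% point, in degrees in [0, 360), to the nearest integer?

36

Hue arc: Δh = 21 − 58 = -37° (|Δh| ≤ 180, already the shorter path).
H = 58 + 0.6 × (-37) = 35.8 → 36°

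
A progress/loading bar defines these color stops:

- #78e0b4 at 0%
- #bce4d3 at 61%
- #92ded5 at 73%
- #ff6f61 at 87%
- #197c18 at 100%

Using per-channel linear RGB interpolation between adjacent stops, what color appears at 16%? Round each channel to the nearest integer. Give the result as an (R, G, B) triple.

(138, 225, 188)

16% lies between the 0% and 61% stops, so the local fraction is t = (16 − 0)/(61 − 0) = 16/61 ≈ 0.2623.
#78e0b4 → (120, 224, 180); #bce4d3 → (188, 228, 211).
R = 120 + 0.2623 × (188 − 120) = 137.836 → 138
G = 224 + 0.2623 × (228 − 224) = 225.049 → 225
B = 180 + 0.2623 × (211 − 180) = 188.131 → 188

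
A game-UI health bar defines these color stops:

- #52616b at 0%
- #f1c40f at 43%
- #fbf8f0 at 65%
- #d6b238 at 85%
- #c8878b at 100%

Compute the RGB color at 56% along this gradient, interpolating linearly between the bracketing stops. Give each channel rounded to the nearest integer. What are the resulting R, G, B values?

(247, 227, 148)

56% lies between the 43% and 65% stops, so the local fraction is t = (56 − 43)/(65 − 43) = 13/22 ≈ 0.5909.
#f1c40f → (241, 196, 15); #fbf8f0 → (251, 248, 240).
R = 241 + 0.5909 × (251 − 241) = 246.909 → 247
G = 196 + 0.5909 × (248 − 196) = 226.727 → 227
B = 15 + 0.5909 × (240 − 15) = 147.952 → 148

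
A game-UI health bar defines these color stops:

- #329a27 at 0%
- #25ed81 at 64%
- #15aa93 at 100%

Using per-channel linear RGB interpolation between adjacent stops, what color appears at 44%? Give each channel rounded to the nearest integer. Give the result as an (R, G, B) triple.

(41, 211, 101)

44% lies between the 0% and 64% stops, so the local fraction is t = (44 − 0)/(64 − 0) = 44/64 ≈ 0.6875.
#329a27 → (50, 154, 39); #25ed81 → (37, 237, 129).
R = 50 + 0.6875 × (37 − 50) = 41.062 → 41
G = 154 + 0.6875 × (237 − 154) = 211.062 → 211
B = 39 + 0.6875 × (129 − 39) = 100.875 → 101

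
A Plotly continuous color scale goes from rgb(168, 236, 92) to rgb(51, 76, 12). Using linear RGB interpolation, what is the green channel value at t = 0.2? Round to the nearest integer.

204

G = 236 + 0.2 × (76 − 236) = 204 → 204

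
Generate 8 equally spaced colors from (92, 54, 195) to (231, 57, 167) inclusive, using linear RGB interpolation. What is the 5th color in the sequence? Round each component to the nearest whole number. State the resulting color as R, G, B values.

(171, 56, 179)

With 8 swatches and endpoints inclusive, swatch 5 sits at t = (5 − 1)/(8 − 1) = 4/7 ≈ 0.5714.
R = 92 + 0.5714 × (231 − 92) = 171.425 → 171
G = 54 + 0.5714 × (57 − 54) = 55.714 → 56
B = 195 + 0.5714 × (167 − 195) = 179.001 → 179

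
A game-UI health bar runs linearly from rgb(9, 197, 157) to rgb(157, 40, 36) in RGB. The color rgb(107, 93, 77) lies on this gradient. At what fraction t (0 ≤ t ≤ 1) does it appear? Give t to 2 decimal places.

0.66

Invert the lerp on the G channel (largest span, 157): t = (93 − 197) / (40 − 197) = -104/-157 = 0.66242.
Check on R: (107 − 9)/(157 − 9) = 0.6622 ✓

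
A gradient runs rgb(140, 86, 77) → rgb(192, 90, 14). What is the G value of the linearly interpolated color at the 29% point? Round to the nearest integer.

87

G = 86 + 0.29 × (90 − 86) = 87.16 → 87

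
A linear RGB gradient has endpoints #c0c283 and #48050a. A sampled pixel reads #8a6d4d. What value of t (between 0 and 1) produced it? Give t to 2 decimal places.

0.45

Invert the lerp on the G channel (largest span, 189): t = (109 − 194) / (5 − 194) = -85/-189 = 0.44974.
Check on R: (138 − 192)/(72 − 192) = 0.45 ✓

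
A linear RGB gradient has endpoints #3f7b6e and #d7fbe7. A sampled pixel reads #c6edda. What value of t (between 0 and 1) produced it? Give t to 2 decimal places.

Invert the lerp on the R channel (largest span, 152): t = (198 − 63) / (215 − 63) = 135/152 = 0.88816.
Check on G: (237 − 123)/(251 − 123) = 0.8906 ✓

0.89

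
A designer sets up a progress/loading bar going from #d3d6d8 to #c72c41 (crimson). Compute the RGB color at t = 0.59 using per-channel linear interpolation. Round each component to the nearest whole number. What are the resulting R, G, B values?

#d3d6d8 → (211, 214, 216); #c72c41 → (199, 44, 65).
R = 211 + 0.59 × (199 − 211) = 211 + 0.59 × -12 = 203.92 → 204
G = 214 + 0.59 × (44 − 214) = 214 + 0.59 × -170 = 113.7 → 114
B = 216 + 0.59 × (65 − 216) = 216 + 0.59 × -151 = 126.91 → 127

(204, 114, 127)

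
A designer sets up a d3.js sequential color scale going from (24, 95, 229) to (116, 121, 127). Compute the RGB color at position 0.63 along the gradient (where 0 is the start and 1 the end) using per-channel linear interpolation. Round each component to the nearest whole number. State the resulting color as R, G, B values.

R = 24 + 0.63 × (116 − 24) = 24 + 0.63 × 92 = 81.96 → 82
G = 95 + 0.63 × (121 − 95) = 95 + 0.63 × 26 = 111.38 → 111
B = 229 + 0.63 × (127 − 229) = 229 + 0.63 × -102 = 164.74 → 165

(82, 111, 165)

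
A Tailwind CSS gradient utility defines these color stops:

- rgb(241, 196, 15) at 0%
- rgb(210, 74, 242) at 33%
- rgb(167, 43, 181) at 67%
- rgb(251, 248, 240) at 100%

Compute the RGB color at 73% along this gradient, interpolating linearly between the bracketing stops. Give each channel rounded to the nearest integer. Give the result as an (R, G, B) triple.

(182, 80, 192)

73% lies between the 67% and 100% stops, so the local fraction is t = (73 − 67)/(100 − 67) = 6/33 ≈ 0.1818.
R = 167 + 0.1818 × (251 − 167) = 182.271 → 182
G = 43 + 0.1818 × (248 − 43) = 80.269 → 80
B = 181 + 0.1818 × (240 − 181) = 191.726 → 192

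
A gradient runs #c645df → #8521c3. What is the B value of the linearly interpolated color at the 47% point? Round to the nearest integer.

210

B₁ = 223 (from #c645df), B₂ = 195 (from #8521c3).
B = 223 + 0.47 × (195 − 223) = 209.84 → 210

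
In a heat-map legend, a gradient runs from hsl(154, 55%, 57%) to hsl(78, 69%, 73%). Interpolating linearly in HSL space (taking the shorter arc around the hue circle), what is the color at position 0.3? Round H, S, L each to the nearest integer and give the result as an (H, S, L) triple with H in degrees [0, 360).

(131, 59, 62)

Hue arc: Δh = 78 − 154 = -76° (|Δh| ≤ 180, already the shorter path).
H = 154 + 0.3 × (-76) = 131.2 → 131°
S = 55 + 0.3 × (69 − 55) = 59.2 → 59%
L = 57 + 0.3 × (73 − 57) = 61.8 → 62%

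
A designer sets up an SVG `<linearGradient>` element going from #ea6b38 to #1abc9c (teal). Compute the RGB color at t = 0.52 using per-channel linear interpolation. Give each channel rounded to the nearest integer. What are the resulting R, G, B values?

(126, 149, 108)

#ea6b38 → (234, 107, 56); #1abc9c → (26, 188, 156).
R = 234 + 0.52 × (26 − 234) = 234 + 0.52 × -208 = 125.84 → 126
G = 107 + 0.52 × (188 − 107) = 107 + 0.52 × 81 = 149.12 → 149
B = 56 + 0.52 × (156 − 56) = 56 + 0.52 × 100 = 108 → 108
So the blended color is (126, 149, 108), about #7e956c.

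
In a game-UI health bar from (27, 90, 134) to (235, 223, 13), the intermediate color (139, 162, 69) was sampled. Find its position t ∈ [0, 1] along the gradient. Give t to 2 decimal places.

0.54

Invert the lerp on the R channel (largest span, 208): t = (139 − 27) / (235 − 27) = 112/208 = 0.53846.
Check on G: (162 − 90)/(223 − 90) = 0.5414 ✓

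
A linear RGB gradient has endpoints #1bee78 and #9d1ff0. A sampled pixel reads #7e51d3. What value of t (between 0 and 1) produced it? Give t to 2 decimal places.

0.76

Invert the lerp on the G channel (largest span, 207): t = (81 − 238) / (31 − 238) = -157/-207 = 0.75845.
Check on R: (126 − 27)/(157 − 27) = 0.7615 ✓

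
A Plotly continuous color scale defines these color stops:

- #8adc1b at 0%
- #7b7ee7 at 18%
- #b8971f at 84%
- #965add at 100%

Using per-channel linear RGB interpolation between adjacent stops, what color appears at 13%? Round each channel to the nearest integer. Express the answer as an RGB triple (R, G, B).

(127, 152, 174)

13% lies between the 0% and 18% stops, so the local fraction is t = (13 − 0)/(18 − 0) = 13/18 ≈ 0.7222.
#8adc1b → (138, 220, 27); #7b7ee7 → (123, 126, 231).
R = 138 + 0.7222 × (123 − 138) = 127.167 → 127
G = 220 + 0.7222 × (126 − 220) = 152.113 → 152
B = 27 + 0.7222 × (231 − 27) = 174.329 → 174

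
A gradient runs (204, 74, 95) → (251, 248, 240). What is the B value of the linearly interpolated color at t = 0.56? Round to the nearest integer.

176

B = 95 + 0.56 × (240 − 95) = 176.2 → 176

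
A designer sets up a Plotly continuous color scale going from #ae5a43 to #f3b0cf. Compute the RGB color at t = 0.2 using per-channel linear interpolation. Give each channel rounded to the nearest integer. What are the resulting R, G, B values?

#ae5a43 → (174, 90, 67); #f3b0cf → (243, 176, 207).
R = 174 + 0.2 × (243 − 174) = 174 + 0.2 × 69 = 187.8 → 188
G = 90 + 0.2 × (176 − 90) = 90 + 0.2 × 86 = 107.2 → 107
B = 67 + 0.2 × (207 − 67) = 67 + 0.2 × 140 = 95 → 95

(188, 107, 95)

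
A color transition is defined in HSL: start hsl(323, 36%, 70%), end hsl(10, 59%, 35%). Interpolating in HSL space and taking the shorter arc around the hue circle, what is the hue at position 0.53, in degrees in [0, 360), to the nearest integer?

348

Hue: 10 − 323 = -313°, but |-313| > 180 so the shorter arc goes the other way: Δh = -313 + 360 = 47°.
H = 323 + 0.53 × (47) = 347.91 → 348°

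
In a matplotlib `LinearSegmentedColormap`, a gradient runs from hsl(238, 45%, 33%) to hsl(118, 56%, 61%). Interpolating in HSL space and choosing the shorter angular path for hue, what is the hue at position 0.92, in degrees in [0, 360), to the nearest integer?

Hue arc: Δh = 118 − 238 = -120° (|Δh| ≤ 180, already the shorter path).
H = 238 + 0.92 × (-120) = 127.6 → 128°

128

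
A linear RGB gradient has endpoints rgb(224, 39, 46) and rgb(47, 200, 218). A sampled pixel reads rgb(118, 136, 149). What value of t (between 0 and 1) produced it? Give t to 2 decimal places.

0.60

Invert the lerp on the R channel (largest span, 177): t = (118 − 224) / (47 − 224) = -106/-177 = 0.59887.
Check on G: (136 − 39)/(200 − 39) = 0.6025 ✓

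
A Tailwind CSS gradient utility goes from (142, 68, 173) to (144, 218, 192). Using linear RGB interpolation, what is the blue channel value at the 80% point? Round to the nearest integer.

B = 173 + 0.8 × (192 − 173) = 188.2 → 188

188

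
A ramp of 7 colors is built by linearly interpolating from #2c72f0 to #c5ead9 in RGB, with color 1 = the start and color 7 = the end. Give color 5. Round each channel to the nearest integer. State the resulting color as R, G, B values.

With 7 swatches and endpoints inclusive, swatch 5 sits at t = (5 − 1)/(7 − 1) = 4/6 ≈ 0.6667.
#2c72f0 → (44, 114, 240); #c5ead9 → (197, 234, 217).
R = 44 + 0.6667 × (197 − 44) = 146.005 → 146
G = 114 + 0.6667 × (234 − 114) = 194.004 → 194
B = 240 + 0.6667 × (217 − 240) = 224.666 → 225

(146, 194, 225)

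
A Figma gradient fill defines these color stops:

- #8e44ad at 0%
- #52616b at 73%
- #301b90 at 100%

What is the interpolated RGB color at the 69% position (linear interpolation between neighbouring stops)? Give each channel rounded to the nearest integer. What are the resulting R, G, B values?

69% lies between the 0% and 73% stops, so the local fraction is t = (69 − 0)/(73 − 0) = 69/73 ≈ 0.9452.
#8e44ad → (142, 68, 173); #52616b → (82, 97, 107).
R = 142 + 0.9452 × (82 − 142) = 85.288 → 85
G = 68 + 0.9452 × (97 − 68) = 95.411 → 95
B = 173 + 0.9452 × (107 − 173) = 110.617 → 111

(85, 95, 111)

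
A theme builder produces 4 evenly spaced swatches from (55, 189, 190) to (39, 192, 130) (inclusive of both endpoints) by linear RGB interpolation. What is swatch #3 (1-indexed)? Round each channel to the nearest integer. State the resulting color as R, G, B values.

With 4 swatches and endpoints inclusive, swatch 3 sits at t = (3 − 1)/(4 − 1) = 2/3 ≈ 0.6667.
R = 55 + 0.6667 × (39 − 55) = 44.333 → 44
G = 189 + 0.6667 × (192 − 189) = 191 → 191
B = 190 + 0.6667 × (130 − 190) = 149.998 → 150

(44, 191, 150)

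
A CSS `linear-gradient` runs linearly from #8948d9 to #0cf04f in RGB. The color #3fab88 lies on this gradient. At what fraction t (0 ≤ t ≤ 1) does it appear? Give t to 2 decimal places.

0.59

Invert the lerp on the G channel (largest span, 168): t = (171 − 72) / (240 − 72) = 99/168 = 0.58929.
Check on R: (63 − 137)/(12 − 137) = 0.592 ✓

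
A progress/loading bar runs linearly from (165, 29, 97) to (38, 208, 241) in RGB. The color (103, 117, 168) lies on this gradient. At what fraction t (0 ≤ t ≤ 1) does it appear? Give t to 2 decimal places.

0.49

Invert the lerp on the G channel (largest span, 179): t = (117 − 29) / (208 − 29) = 88/179 = 0.49162.
Check on R: (103 − 165)/(38 − 165) = 0.4882 ✓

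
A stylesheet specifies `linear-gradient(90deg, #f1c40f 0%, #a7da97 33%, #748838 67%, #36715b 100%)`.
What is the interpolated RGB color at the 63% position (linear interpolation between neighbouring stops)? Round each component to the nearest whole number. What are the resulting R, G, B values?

(122, 146, 67)

63% lies between the 33% and 67% stops, so the local fraction is t = (63 − 33)/(67 − 33) = 30/34 ≈ 0.8824.
#a7da97 → (167, 218, 151); #748838 → (116, 136, 56).
R = 167 + 0.8824 × (116 − 167) = 121.998 → 122
G = 218 + 0.8824 × (136 − 218) = 145.643 → 146
B = 151 + 0.8824 × (56 − 151) = 67.172 → 67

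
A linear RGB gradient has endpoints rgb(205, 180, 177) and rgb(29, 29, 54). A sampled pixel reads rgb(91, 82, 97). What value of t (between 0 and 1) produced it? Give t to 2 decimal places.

0.65

Invert the lerp on the R channel (largest span, 176): t = (91 − 205) / (29 − 205) = -114/-176 = 0.64773.
Check on G: (82 − 180)/(29 − 180) = 0.649 ✓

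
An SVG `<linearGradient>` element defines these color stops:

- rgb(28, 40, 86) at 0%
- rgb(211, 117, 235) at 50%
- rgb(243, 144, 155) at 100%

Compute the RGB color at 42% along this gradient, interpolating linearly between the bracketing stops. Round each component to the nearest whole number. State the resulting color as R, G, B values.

(182, 105, 211)

42% lies between the 0% and 50% stops, so the local fraction is t = (42 − 0)/(50 − 0) = 42/50 ≈ 0.84.
R = 28 + 0.84 × (211 − 28) = 181.72 → 182
G = 40 + 0.84 × (117 − 40) = 104.68 → 105
B = 86 + 0.84 × (235 − 86) = 211.16 → 211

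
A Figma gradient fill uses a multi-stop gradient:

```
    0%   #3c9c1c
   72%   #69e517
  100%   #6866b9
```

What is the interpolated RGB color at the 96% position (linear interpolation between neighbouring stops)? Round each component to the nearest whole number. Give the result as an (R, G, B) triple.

96% lies between the 72% and 100% stops, so the local fraction is t = (96 − 72)/(100 − 72) = 24/28 ≈ 0.8571.
#69e517 → (105, 229, 23); #6866b9 → (104, 102, 185).
R = 105 + 0.8571 × (104 − 105) = 104.143 → 104
G = 229 + 0.8571 × (102 − 229) = 120.148 → 120
B = 23 + 0.8571 × (185 − 23) = 161.85 → 162

(104, 120, 162)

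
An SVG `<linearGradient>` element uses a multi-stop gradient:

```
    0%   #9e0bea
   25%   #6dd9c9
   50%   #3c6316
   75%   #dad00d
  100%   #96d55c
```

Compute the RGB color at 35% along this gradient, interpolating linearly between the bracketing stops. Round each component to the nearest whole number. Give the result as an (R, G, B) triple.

35% lies between the 25% and 50% stops, so the local fraction is t = (35 − 25)/(50 − 25) = 10/25 ≈ 0.4.
#6dd9c9 → (109, 217, 201); #3c6316 → (60, 99, 22).
R = 109 + 0.4 × (60 − 109) = 89.4 → 89
G = 217 + 0.4 × (99 − 217) = 169.8 → 170
B = 201 + 0.4 × (22 − 201) = 129.4 → 129

(89, 170, 129)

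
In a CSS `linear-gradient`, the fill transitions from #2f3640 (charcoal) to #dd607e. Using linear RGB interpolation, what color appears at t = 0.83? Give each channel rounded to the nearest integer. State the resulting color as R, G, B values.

(191, 89, 115)

#2f3640 → (47, 54, 64); #dd607e → (221, 96, 126).
R = 47 + 0.83 × (221 − 47) = 47 + 0.83 × 174 = 191.42 → 191
G = 54 + 0.83 × (96 − 54) = 54 + 0.83 × 42 = 88.86 → 89
B = 64 + 0.83 × (126 − 64) = 64 + 0.83 × 62 = 115.46 → 115
So the blended color is (191, 89, 115), about #bf5973.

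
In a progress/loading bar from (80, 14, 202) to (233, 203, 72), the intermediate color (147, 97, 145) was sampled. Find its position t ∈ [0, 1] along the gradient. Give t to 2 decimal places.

Invert the lerp on the G channel (largest span, 189): t = (97 − 14) / (203 − 14) = 83/189 = 0.43915.
Check on R: (147 − 80)/(233 − 80) = 0.4379 ✓

0.44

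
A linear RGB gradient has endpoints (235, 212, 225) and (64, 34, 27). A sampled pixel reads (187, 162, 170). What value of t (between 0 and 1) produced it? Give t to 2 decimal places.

Invert the lerp on the B channel (largest span, 198): t = (170 − 225) / (27 − 225) = -55/-198 = 0.27778.
Check on R: (187 − 235)/(64 − 235) = 0.2807 ✓

0.28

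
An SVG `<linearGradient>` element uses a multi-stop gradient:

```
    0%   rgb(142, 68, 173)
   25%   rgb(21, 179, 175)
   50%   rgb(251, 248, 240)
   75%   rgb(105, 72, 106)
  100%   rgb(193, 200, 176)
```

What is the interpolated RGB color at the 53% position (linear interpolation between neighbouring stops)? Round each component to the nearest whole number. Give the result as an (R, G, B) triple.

53% lies between the 50% and 75% stops, so the local fraction is t = (53 − 50)/(75 − 50) = 3/25 ≈ 0.12.
R = 251 + 0.12 × (105 − 251) = 233.48 → 233
G = 248 + 0.12 × (72 − 248) = 226.88 → 227
B = 240 + 0.12 × (106 − 240) = 223.92 → 224

(233, 227, 224)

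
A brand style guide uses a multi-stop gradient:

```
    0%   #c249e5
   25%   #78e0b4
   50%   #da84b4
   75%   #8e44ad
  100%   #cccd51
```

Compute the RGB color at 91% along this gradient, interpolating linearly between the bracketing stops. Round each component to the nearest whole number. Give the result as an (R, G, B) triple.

91% lies between the 75% and 100% stops, so the local fraction is t = (91 − 75)/(100 − 75) = 16/25 ≈ 0.64.
#8e44ad → (142, 68, 173); #cccd51 → (204, 205, 81).
R = 142 + 0.64 × (204 − 142) = 181.68 → 182
G = 68 + 0.64 × (205 − 68) = 155.68 → 156
B = 173 + 0.64 × (81 − 173) = 114.12 → 114

(182, 156, 114)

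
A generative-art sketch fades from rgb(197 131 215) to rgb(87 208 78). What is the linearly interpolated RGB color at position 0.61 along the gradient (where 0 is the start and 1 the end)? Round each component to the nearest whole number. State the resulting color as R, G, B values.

(130, 178, 131)

R = 197 + 0.61 × (87 − 197) = 197 + 0.61 × -110 = 129.9 → 130
G = 131 + 0.61 × (208 − 131) = 131 + 0.61 × 77 = 177.97 → 178
B = 215 + 0.61 × (78 − 215) = 215 + 0.61 × -137 = 131.43 → 131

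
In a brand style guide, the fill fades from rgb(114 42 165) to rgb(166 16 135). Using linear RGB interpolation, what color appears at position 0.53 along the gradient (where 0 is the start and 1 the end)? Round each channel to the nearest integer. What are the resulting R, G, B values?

(142, 28, 149)

R = 114 + 0.53 × (166 − 114) = 114 + 0.53 × 52 = 141.56 → 142
G = 42 + 0.53 × (16 − 42) = 42 + 0.53 × -26 = 28.22 → 28
B = 165 + 0.53 × (135 − 165) = 165 + 0.53 × -30 = 149.1 → 149
So the blended color is (142, 28, 149), about #8e1c95.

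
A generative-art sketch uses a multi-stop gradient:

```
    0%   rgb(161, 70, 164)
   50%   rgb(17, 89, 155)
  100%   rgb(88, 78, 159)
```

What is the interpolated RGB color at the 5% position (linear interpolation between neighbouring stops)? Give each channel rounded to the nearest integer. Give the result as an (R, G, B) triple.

5% lies between the 0% and 50% stops, so the local fraction is t = (5 − 0)/(50 − 0) = 5/50 ≈ 0.1.
R = 161 + 0.1 × (17 − 161) = 146.6 → 147
G = 70 + 0.1 × (89 − 70) = 71.9 → 72
B = 164 + 0.1 × (155 − 164) = 163.1 → 163

(147, 72, 163)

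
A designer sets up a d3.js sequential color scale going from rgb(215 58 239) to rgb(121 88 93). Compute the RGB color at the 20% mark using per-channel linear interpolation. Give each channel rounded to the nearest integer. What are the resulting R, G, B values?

20% corresponds to t = 0.2.
R = 215 + 0.2 × (121 − 215) = 215 + 0.2 × -94 = 196.2 → 196
G = 58 + 0.2 × (88 − 58) = 58 + 0.2 × 30 = 64 → 64
B = 239 + 0.2 × (93 − 239) = 239 + 0.2 × -146 = 209.8 → 210

(196, 64, 210)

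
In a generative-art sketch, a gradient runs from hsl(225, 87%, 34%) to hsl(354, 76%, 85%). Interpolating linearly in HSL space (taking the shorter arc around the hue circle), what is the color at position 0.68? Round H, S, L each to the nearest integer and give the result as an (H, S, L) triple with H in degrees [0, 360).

Hue arc: Δh = 354 − 225 = 129° (|Δh| ≤ 180, already the shorter path).
H = 225 + 0.68 × (129) = 312.72 → 313°
S = 87 + 0.68 × (76 − 87) = 79.52 → 80%
L = 34 + 0.68 × (85 − 34) = 68.68 → 69%

(313, 80, 69)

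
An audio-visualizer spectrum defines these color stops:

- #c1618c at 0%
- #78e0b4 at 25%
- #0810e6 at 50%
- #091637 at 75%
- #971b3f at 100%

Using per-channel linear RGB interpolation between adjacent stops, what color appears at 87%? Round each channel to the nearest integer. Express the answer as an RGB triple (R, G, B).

87% lies between the 75% and 100% stops, so the local fraction is t = (87 − 75)/(100 − 75) = 12/25 ≈ 0.48.
#091637 → (9, 22, 55); #971b3f → (151, 27, 63).
R = 9 + 0.48 × (151 − 9) = 77.16 → 77
G = 22 + 0.48 × (27 − 22) = 24.4 → 24
B = 55 + 0.48 × (63 − 55) = 58.84 → 59

(77, 24, 59)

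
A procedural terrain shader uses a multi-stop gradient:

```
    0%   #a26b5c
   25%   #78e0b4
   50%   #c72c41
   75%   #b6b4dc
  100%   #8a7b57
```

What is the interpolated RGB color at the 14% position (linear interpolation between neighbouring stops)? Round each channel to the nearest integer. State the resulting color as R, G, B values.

(138, 173, 141)

14% lies between the 0% and 25% stops, so the local fraction is t = (14 − 0)/(25 − 0) = 14/25 ≈ 0.56.
#a26b5c → (162, 107, 92); #78e0b4 → (120, 224, 180).
R = 162 + 0.56 × (120 − 162) = 138.48 → 138
G = 107 + 0.56 × (224 − 107) = 172.52 → 173
B = 92 + 0.56 × (180 − 92) = 141.28 → 141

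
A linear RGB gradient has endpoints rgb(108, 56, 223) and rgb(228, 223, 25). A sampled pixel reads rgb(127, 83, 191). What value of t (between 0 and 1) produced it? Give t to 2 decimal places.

0.16

Invert the lerp on the B channel (largest span, 198): t = (191 − 223) / (25 − 223) = -32/-198 = 0.16162.
Check on R: (127 − 108)/(228 − 108) = 0.1583 ✓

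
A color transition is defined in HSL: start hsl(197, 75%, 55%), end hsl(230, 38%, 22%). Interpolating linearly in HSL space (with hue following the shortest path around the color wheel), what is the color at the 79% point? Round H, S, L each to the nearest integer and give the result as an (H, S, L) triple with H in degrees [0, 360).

(223, 46, 29)

Hue arc: Δh = 230 − 197 = 33° (|Δh| ≤ 180, already the shorter path).
H = 197 + 0.79 × (33) = 223.07 → 223°
S = 75 + 0.79 × (38 − 75) = 45.77 → 46%
L = 55 + 0.79 × (22 − 55) = 28.93 → 29%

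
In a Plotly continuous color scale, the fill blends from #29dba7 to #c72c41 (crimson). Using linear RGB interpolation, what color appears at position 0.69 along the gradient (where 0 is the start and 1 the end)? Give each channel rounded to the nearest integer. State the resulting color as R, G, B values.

#29dba7 → (41, 219, 167); #c72c41 → (199, 44, 65).
R = 41 + 0.69 × (199 − 41) = 41 + 0.69 × 158 = 150.02 → 150
G = 219 + 0.69 × (44 − 219) = 219 + 0.69 × -175 = 98.25 → 98
B = 167 + 0.69 × (65 − 167) = 167 + 0.69 × -102 = 96.62 → 97

(150, 98, 97)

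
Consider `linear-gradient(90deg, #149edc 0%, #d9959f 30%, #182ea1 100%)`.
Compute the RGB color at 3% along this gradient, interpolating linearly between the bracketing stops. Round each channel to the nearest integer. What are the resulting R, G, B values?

3% lies between the 0% and 30% stops, so the local fraction is t = (3 − 0)/(30 − 0) = 3/30 ≈ 0.1.
#149edc → (20, 158, 220); #d9959f → (217, 149, 159).
R = 20 + 0.1 × (217 − 20) = 39.7 → 40
G = 158 + 0.1 × (149 − 158) = 157.1 → 157
B = 220 + 0.1 × (159 − 220) = 213.9 → 214

(40, 157, 214)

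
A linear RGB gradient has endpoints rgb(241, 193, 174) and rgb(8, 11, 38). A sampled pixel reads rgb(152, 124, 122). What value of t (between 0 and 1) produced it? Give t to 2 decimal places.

Invert the lerp on the R channel (largest span, 233): t = (152 − 241) / (8 − 241) = -89/-233 = 0.38197.
Check on G: (124 − 193)/(11 − 193) = 0.3791 ✓

0.38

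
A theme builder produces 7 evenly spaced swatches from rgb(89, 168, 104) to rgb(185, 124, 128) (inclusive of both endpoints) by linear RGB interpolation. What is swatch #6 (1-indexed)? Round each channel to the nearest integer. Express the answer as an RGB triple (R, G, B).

With 7 swatches and endpoints inclusive, swatch 6 sits at t = (6 − 1)/(7 − 1) = 5/6 ≈ 0.8333.
R = 89 + 0.8333 × (185 − 89) = 168.997 → 169
G = 168 + 0.8333 × (124 − 168) = 131.335 → 131
B = 104 + 0.8333 × (128 − 104) = 123.999 → 124

(169, 131, 124)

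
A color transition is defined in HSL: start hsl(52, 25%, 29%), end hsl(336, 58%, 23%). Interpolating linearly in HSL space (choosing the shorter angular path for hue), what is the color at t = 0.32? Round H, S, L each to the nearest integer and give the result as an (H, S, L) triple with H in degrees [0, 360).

(28, 36, 27)

Hue: 336 − 52 = 284°, but |284| > 180 so the shorter arc goes the other way: Δh = 284 − 360 = -76°.
H = 52 + 0.32 × (-76) = 27.68 → 28°
S = 25 + 0.32 × (58 − 25) = 35.56 → 36%
L = 29 + 0.32 × (23 − 29) = 27.08 → 27%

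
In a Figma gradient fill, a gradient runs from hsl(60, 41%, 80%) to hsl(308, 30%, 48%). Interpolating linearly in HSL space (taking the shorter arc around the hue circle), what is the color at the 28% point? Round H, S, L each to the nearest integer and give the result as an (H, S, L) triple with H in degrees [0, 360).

(29, 38, 71)

Hue: 308 − 60 = 248°, but |248| > 180 so the shorter arc goes the other way: Δh = 248 − 360 = -112°.
H = 60 + 0.28 × (-112) = 28.64 → 29°
S = 41 + 0.28 × (30 − 41) = 37.92 → 38%
L = 80 + 0.28 × (48 − 80) = 71.04 → 71%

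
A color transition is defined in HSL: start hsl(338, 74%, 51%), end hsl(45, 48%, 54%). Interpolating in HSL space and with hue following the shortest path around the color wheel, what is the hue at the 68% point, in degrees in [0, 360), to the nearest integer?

24

Hue: 45 − 338 = -293°, but |-293| > 180 so the shorter arc goes the other way: Δh = -293 + 360 = 67°.
H = 338 + 0.68 × (67) = 383.56 → 384 → 384 mod 360 = 24°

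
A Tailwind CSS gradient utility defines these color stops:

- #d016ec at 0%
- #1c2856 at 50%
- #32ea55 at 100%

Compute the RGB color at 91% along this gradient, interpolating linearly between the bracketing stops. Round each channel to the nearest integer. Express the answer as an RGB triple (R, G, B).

91% lies between the 50% and 100% stops, so the local fraction is t = (91 − 50)/(100 − 50) = 41/50 ≈ 0.82.
#1c2856 → (28, 40, 86); #32ea55 → (50, 234, 85).
R = 28 + 0.82 × (50 − 28) = 46.04 → 46
G = 40 + 0.82 × (234 − 40) = 199.08 → 199
B = 86 + 0.82 × (85 − 86) = 85.18 → 85

(46, 199, 85)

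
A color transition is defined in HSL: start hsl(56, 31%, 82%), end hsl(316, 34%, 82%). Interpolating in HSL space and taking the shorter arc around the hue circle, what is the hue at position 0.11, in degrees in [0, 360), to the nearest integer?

45

Hue: 316 − 56 = 260°, but |260| > 180 so the shorter arc goes the other way: Δh = 260 − 360 = -100°.
H = 56 + 0.11 × (-100) = 45 → 45°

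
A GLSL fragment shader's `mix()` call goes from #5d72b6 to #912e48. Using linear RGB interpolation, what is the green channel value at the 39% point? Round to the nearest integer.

G₁ = 114 (from #5d72b6), G₂ = 46 (from #912e48).
G = 114 + 0.39 × (46 − 114) = 87.48 → 87

87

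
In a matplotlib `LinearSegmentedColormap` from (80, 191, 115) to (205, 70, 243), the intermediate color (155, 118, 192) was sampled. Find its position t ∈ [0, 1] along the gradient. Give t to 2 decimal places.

Invert the lerp on the B channel (largest span, 128): t = (192 − 115) / (243 − 115) = 77/128 = 0.60156.
Check on R: (155 − 80)/(205 − 80) = 0.6 ✓

0.60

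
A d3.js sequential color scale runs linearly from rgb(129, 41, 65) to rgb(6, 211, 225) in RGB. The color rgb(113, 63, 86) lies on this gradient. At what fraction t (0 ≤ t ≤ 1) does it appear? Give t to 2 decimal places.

Invert the lerp on the G channel (largest span, 170): t = (63 − 41) / (211 − 41) = 22/170 = 0.12941.
Check on R: (113 − 129)/(6 − 129) = 0.1301 ✓

0.13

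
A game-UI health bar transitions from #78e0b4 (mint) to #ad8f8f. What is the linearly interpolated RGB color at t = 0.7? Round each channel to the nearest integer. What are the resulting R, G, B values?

(157, 167, 154)

#78e0b4 → (120, 224, 180); #ad8f8f → (173, 143, 143).
R = 120 + 0.7 × (173 − 120) = 120 + 0.7 × 53 = 157.1 → 157
G = 224 + 0.7 × (143 − 224) = 224 + 0.7 × -81 = 167.3 → 167
B = 180 + 0.7 × (143 − 180) = 180 + 0.7 × -37 = 154.1 → 154
So the blended color is (157, 167, 154), about #9da79a.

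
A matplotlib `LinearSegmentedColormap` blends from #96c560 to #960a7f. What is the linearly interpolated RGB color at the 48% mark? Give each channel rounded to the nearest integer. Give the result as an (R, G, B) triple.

(150, 107, 111)

#96c560 → (150, 197, 96); #960a7f → (150, 10, 127).
48% corresponds to t = 0.48.
R = 150 + 0.48 × (150 − 150) = 150 + 0.48 × 0 = 150 → 150
G = 197 + 0.48 × (10 − 197) = 197 + 0.48 × -187 = 107.24 → 107
B = 96 + 0.48 × (127 − 96) = 96 + 0.48 × 31 = 110.88 → 111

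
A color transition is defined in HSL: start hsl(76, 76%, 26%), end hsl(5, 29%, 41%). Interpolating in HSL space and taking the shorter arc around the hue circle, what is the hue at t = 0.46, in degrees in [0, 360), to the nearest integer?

Hue arc: Δh = 5 − 76 = -71° (|Δh| ≤ 180, already the shorter path).
H = 76 + 0.46 × (-71) = 43.34 → 43°

43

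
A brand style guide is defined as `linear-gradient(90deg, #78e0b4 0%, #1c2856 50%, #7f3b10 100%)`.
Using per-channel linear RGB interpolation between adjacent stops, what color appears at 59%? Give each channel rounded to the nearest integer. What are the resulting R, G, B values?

59% lies between the 50% and 100% stops, so the local fraction is t = (59 − 50)/(100 − 50) = 9/50 ≈ 0.18.
#1c2856 → (28, 40, 86); #7f3b10 → (127, 59, 16).
R = 28 + 0.18 × (127 − 28) = 45.82 → 46
G = 40 + 0.18 × (59 − 40) = 43.42 → 43
B = 86 + 0.18 × (16 − 86) = 73.4 → 73

(46, 43, 73)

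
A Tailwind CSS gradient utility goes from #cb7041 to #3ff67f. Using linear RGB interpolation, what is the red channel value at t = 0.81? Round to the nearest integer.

90

R₁ = 203 (from #cb7041), R₂ = 63 (from #3ff67f).
R = 203 + 0.81 × (63 − 203) = 89.6 → 90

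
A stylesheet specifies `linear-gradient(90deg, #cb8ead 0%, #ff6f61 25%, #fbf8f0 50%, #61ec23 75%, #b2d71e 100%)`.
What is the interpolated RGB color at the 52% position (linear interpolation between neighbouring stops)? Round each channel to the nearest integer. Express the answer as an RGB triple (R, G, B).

(239, 247, 224)

52% lies between the 50% and 75% stops, so the local fraction is t = (52 − 50)/(75 − 50) = 2/25 ≈ 0.08.
#fbf8f0 → (251, 248, 240); #61ec23 → (97, 236, 35).
R = 251 + 0.08 × (97 − 251) = 238.68 → 239
G = 248 + 0.08 × (236 − 248) = 247.04 → 247
B = 240 + 0.08 × (35 − 240) = 223.6 → 224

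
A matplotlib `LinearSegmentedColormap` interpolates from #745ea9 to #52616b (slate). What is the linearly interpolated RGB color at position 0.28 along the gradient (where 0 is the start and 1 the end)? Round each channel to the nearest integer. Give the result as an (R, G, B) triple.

#745ea9 → (116, 94, 169); #52616b → (82, 97, 107).
R = 116 + 0.28 × (82 − 116) = 116 + 0.28 × -34 = 106.48 → 106
G = 94 + 0.28 × (97 − 94) = 94 + 0.28 × 3 = 94.84 → 95
B = 169 + 0.28 × (107 − 169) = 169 + 0.28 × -62 = 151.64 → 152

(106, 95, 152)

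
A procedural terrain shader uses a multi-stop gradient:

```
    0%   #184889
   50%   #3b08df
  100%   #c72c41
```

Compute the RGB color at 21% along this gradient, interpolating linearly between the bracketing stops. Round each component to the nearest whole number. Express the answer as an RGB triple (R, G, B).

(39, 45, 173)

21% lies between the 0% and 50% stops, so the local fraction is t = (21 − 0)/(50 − 0) = 21/50 ≈ 0.42.
#184889 → (24, 72, 137); #3b08df → (59, 8, 223).
R = 24 + 0.42 × (59 − 24) = 38.7 → 39
G = 72 + 0.42 × (8 − 72) = 45.12 → 45
B = 137 + 0.42 × (223 − 137) = 173.12 → 173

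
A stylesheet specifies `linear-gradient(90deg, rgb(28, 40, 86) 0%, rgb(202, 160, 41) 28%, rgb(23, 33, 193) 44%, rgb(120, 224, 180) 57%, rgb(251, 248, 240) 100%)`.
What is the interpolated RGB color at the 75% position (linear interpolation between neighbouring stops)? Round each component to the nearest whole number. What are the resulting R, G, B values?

75% lies between the 57% and 100% stops, so the local fraction is t = (75 − 57)/(100 − 57) = 18/43 ≈ 0.4186.
R = 120 + 0.4186 × (251 − 120) = 174.837 → 175
G = 224 + 0.4186 × (248 − 224) = 234.046 → 234
B = 180 + 0.4186 × (240 − 180) = 205.116 → 205

(175, 234, 205)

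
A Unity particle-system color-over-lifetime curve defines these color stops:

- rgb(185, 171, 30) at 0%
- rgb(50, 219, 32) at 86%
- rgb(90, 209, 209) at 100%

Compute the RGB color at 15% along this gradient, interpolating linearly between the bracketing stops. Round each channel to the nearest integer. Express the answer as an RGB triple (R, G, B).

15% lies between the 0% and 86% stops, so the local fraction is t = (15 − 0)/(86 − 0) = 15/86 ≈ 0.1744.
R = 185 + 0.1744 × (50 − 185) = 161.456 → 161
G = 171 + 0.1744 × (219 − 171) = 179.371 → 179
B = 30 + 0.1744 × (32 − 30) = 30.349 → 30

(161, 179, 30)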